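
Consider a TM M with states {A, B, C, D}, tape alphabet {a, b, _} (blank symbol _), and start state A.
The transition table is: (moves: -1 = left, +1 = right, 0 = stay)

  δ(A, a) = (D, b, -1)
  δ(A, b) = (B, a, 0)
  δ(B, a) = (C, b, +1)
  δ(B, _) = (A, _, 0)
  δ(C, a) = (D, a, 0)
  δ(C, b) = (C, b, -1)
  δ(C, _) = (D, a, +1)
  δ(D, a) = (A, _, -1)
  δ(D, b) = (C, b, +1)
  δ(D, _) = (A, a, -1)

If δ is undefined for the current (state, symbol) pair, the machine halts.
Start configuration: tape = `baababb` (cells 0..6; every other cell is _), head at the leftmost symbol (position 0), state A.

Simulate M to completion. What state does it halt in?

A

state=A head=0 tape=__[b]aababb   (A,b)→(B,a,0)
state=B head=0 tape=__[a]aababb   (B,a)→(C,b,+1)
state=C head=1 tape=__b[a]ababb   (C,a)→(D,a,0)
state=D head=1 tape=__b[a]ababb   (D,a)→(A,_,-1)
state=A head=0 tape=__[b]_ababb   (A,b)→(B,a,0)
state=B head=0 tape=__[a]_ababb   (B,a)→(C,b,+1)
state=C head=1 tape=__b[_]ababb   (C,_)→(D,a,+1)
state=D head=2 tape=__ba[a]babb   (D,a)→(A,_,-1)
state=A head=1 tape=__b[a]_babb   (A,a)→(D,b,-1)
state=D head=0 tape=__[b]b_babb   (D,b)→(C,b,+1)
state=C head=1 tape=__b[b]_babb   (C,b)→(C,b,-1)
state=C head=0 tape=__[b]b_babb   (C,b)→(C,b,-1)
state=C head=-1 tape=_[_]bb_babb   (C,_)→(D,a,+1)
state=D head=0 tape=_a[b]b_babb   (D,b)→(C,b,+1)
state=C head=1 tape=_ab[b]_babb   (C,b)→(C,b,-1)
state=C head=0 tape=_a[b]b_babb   (C,b)→(C,b,-1)
state=C head=-1 tape=_[a]bb_babb   (C,a)→(D,a,0)
state=D head=-1 tape=_[a]bb_babb   (D,a)→(A,_,-1)
state=A head=-2 tape=[_]_bb_babb
No transition is defined for (A, _); M halts in state A.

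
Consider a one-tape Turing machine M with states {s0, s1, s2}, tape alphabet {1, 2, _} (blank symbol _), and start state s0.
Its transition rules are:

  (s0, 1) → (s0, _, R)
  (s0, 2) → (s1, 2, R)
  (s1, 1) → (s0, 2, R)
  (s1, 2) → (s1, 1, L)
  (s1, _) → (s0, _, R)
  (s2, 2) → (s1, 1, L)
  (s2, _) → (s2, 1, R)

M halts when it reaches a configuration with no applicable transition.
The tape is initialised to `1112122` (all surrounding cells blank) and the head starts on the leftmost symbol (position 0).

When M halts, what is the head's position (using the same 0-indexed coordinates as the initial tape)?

7

state=s0 head=0 tape=[1]112122_   (s0,1)→(s0,_,R)
state=s0 head=1 tape=_[1]12122_   (s0,1)→(s0,_,R)
state=s0 head=2 tape=__[1]2122_   (s0,1)→(s0,_,R)
state=s0 head=3 tape=___[2]122_   (s0,2)→(s1,2,R)
state=s1 head=4 tape=___2[1]22_   (s1,1)→(s0,2,R)
state=s0 head=5 tape=___22[2]2_   (s0,2)→(s1,2,R)
state=s1 head=6 tape=___222[2]_   (s1,2)→(s1,1,L)
state=s1 head=5 tape=___22[2]1_   (s1,2)→(s1,1,L)
state=s1 head=4 tape=___2[2]11_   (s1,2)→(s1,1,L)
state=s1 head=3 tape=___[2]111_   (s1,2)→(s1,1,L)
state=s1 head=2 tape=__[_]1111_   (s1,_)→(s0,_,R)
state=s0 head=3 tape=___[1]111_   (s0,1)→(s0,_,R)
state=s0 head=4 tape=____[1]11_   (s0,1)→(s0,_,R)
state=s0 head=5 tape=_____[1]1_   (s0,1)→(s0,_,R)
state=s0 head=6 tape=______[1]_   (s0,1)→(s0,_,R)
state=s0 head=7 tape=_______[_]
At halt the head is at cell 7.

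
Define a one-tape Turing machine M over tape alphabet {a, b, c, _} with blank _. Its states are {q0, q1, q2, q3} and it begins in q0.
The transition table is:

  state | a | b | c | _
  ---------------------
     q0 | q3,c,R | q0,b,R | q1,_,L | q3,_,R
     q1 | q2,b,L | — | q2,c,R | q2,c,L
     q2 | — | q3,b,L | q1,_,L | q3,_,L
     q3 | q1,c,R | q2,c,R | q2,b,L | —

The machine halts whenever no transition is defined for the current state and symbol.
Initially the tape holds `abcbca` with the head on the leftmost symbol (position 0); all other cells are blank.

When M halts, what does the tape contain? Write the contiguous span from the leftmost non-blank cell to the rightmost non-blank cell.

c_b_bca

state=q0 head=0 tape=___[a]bcbca   (q0,a)→(q3,c,R)
state=q3 head=1 tape=___c[b]cbca   (q3,b)→(q2,c,R)
state=q2 head=2 tape=___cc[c]bca   (q2,c)→(q1,_,L)
state=q1 head=1 tape=___c[c]_bca   (q1,c)→(q2,c,R)
state=q2 head=2 tape=___cc[_]bca   (q2,_)→(q3,_,L)
state=q3 head=1 tape=___c[c]_bca   (q3,c)→(q2,b,L)
state=q2 head=0 tape=___[c]b_bca   (q2,c)→(q1,_,L)
state=q1 head=-1 tape=__[_]_b_bca   (q1,_)→(q2,c,L)
state=q2 head=-2 tape=_[_]c_b_bca   (q2,_)→(q3,_,L)
state=q3 head=-3 tape=[_]_c_b_bca
The non-blank tape span at halt is c_b_bca.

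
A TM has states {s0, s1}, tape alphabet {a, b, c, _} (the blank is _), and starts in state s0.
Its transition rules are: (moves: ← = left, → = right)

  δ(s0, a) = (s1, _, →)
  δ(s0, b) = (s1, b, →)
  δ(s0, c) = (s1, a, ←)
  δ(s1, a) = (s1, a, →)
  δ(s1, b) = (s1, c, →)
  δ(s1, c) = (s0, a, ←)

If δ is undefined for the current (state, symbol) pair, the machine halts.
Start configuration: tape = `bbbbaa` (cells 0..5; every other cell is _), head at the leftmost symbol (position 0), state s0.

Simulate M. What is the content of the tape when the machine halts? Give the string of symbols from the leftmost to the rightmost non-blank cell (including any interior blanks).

s0 | [b]bbbaa_   read b → write b, move →, go to s1
s1 | b[b]bbaa_   read b → write c, move →, go to s1
s1 | bc[b]baa_   read b → write c, move →, go to s1
s1 | bcc[b]aa_   read b → write c, move →, go to s1
s1 | bccc[a]a_   read a → write a, move →, go to s1
s1 | bccca[a]_   read a → write a, move →, go to s1
s1 | bcccaa[_]
The non-blank tape span at halt is bcccaa.

bcccaa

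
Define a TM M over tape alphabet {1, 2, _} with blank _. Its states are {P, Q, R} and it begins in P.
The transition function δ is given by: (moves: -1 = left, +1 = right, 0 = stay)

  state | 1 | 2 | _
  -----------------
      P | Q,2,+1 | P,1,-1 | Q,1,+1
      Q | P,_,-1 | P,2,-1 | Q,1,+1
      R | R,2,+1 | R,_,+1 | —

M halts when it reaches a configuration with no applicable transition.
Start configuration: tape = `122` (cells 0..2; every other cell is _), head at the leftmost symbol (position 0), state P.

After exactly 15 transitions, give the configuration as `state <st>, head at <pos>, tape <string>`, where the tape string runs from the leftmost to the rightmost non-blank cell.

P | __[1]22   read 1 → write 2, move +1, go to Q
Q | __2[2]2   read 2 → write 2, move -1, go to P
P | __[2]22   read 2 → write 1, move -1, go to P
P | _[_]122   read _ → write 1, move +1, go to Q
Q | _1[1]22   read 1 → write _, move -1, go to P
P | _[1]_22   read 1 → write 2, move +1, go to Q
Q | _2[_]22   read _ → write 1, move +1, go to Q
Q | _21[2]2   read 2 → write 2, move -1, go to P
P | _2[1]22   read 1 → write 2, move +1, go to Q
Q | _22[2]2   read 2 → write 2, move -1, go to P
P | _2[2]22   read 2 → write 1, move -1, go to P
P | _[2]122   read 2 → write 1, move -1, go to P
P | [_]1122   read _ → write 1, move +1, go to Q
Q | 1[1]122   read 1 → write _, move -1, go to P
P | [1]_122   read 1 → write 2, move +1, go to Q
Q | 2[_]122
After 15 steps: state Q, head at -1, tape 2_122.

state Q, head at -1, tape 2_122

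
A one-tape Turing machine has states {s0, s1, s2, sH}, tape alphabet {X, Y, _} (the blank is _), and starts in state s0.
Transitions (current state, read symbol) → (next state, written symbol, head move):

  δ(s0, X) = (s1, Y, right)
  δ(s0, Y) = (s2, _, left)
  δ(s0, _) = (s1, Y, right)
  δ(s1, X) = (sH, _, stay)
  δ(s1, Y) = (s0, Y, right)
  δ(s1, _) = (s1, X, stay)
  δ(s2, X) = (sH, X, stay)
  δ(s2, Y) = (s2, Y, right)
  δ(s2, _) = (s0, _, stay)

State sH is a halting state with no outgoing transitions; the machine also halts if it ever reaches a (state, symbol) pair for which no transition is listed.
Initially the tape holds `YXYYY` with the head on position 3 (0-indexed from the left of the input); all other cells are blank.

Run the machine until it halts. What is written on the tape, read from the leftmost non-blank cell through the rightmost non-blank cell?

YXYYYY

s0 | YXY[Y]Y__   read Y → write _, move left, go to s2
s2 | YX[Y]_Y__   read Y → write Y, move right, go to s2
s2 | YXY[_]Y__   read _ → write _, move stay, go to s0
s0 | YXY[_]Y__   read _ → write Y, move right, go to s1
s1 | YXYY[Y]__   read Y → write Y, move right, go to s0
s0 | YXYYY[_]_   read _ → write Y, move right, go to s1
s1 | YXYYYY[_]   read _ → write X, move stay, go to s1
s1 | YXYYYY[X]   read X → write _, move stay, go to sH
sH | YXYYYY[_]
The non-blank tape span at halt is YXYYYY.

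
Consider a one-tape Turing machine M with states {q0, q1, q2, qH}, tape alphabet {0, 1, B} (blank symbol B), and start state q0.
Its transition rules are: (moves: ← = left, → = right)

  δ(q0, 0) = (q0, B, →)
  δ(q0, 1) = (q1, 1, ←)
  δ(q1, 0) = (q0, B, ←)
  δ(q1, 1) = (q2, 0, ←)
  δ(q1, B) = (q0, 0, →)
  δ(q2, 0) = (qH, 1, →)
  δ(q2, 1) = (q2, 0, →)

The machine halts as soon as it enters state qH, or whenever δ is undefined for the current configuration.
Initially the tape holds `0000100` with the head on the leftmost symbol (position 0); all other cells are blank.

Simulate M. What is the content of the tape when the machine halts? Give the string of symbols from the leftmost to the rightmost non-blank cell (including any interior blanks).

100

state=q0 head=0 tape=[0]000100   (q0,0)→(q0,B,→)
state=q0 head=1 tape=B[0]00100   (q0,0)→(q0,B,→)
state=q0 head=2 tape=BB[0]0100   (q0,0)→(q0,B,→)
state=q0 head=3 tape=BBB[0]100   (q0,0)→(q0,B,→)
state=q0 head=4 tape=BBBB[1]00   (q0,1)→(q1,1,←)
state=q1 head=3 tape=BBB[B]100   (q1,B)→(q0,0,→)
state=q0 head=4 tape=BBB0[1]00   (q0,1)→(q1,1,←)
state=q1 head=3 tape=BBB[0]100   (q1,0)→(q0,B,←)
state=q0 head=2 tape=BB[B]B100
The non-blank tape span at halt is 100.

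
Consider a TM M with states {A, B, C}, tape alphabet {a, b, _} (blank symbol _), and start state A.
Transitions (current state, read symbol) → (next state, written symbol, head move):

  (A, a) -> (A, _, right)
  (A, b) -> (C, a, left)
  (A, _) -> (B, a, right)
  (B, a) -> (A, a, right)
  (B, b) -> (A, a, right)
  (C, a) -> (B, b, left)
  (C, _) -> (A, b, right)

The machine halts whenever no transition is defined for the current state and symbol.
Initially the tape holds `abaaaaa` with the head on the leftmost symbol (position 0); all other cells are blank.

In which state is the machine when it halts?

B

state=A head=0 tape=[a]baaaaa__   (A,a)→(A,_,right)
state=A head=1 tape=_[b]aaaaa__   (A,b)→(C,a,left)
state=C head=0 tape=[_]aaaaaa__   (C,_)→(A,b,right)
state=A head=1 tape=b[a]aaaaa__   (A,a)→(A,_,right)
state=A head=2 tape=b_[a]aaaa__   (A,a)→(A,_,right)
state=A head=3 tape=b__[a]aaa__   (A,a)→(A,_,right)
state=A head=4 tape=b___[a]aa__   (A,a)→(A,_,right)
state=A head=5 tape=b____[a]a__   (A,a)→(A,_,right)
state=A head=6 tape=b_____[a]__   (A,a)→(A,_,right)
state=A head=7 tape=b______[_]_   (A,_)→(B,a,right)
state=B head=8 tape=b______a[_]
No transition is defined for (B, _); M halts in state B.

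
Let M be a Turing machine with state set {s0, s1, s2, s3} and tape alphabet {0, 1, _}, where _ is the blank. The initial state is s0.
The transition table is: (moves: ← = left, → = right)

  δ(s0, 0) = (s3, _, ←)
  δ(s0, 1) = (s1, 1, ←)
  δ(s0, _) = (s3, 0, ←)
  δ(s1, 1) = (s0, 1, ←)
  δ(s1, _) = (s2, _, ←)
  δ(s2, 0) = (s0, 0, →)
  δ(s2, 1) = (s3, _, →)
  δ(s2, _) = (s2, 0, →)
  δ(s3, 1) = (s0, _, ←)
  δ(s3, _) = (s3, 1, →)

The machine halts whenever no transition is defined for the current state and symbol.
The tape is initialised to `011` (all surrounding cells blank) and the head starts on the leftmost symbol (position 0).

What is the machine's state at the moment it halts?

s3

s0 | ___[0]11   read 0 → write _, move ←, go to s3
s3 | __[_]_11   read _ → write 1, move →, go to s3
s3 | __1[_]11   read _ → write 1, move →, go to s3
s3 | __11[1]1   read 1 → write _, move ←, go to s0
s0 | __1[1]_1   read 1 → write 1, move ←, go to s1
s1 | __[1]1_1   read 1 → write 1, move ←, go to s0
s0 | _[_]11_1   read _ → write 0, move ←, go to s3
s3 | [_]011_1   read _ → write 1, move →, go to s3
s3 | 1[0]11_1
No transition is defined for (s3, 0); M halts in state s3.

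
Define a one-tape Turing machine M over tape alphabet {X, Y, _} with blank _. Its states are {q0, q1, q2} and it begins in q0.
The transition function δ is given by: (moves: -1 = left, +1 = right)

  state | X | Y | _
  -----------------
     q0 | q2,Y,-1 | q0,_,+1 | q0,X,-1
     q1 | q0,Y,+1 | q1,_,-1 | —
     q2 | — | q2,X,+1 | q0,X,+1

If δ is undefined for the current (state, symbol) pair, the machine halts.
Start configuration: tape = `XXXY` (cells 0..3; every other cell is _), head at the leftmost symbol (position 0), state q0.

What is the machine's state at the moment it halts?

q0 | _[X]XXY_   read X → write Y, move -1, go to q2
q2 | [_]YXXY_   read _ → write X, move +1, go to q0
q0 | X[Y]XXY_   read Y → write _, move +1, go to q0
q0 | X_[X]XY_   read X → write Y, move -1, go to q2
q2 | X[_]YXY_   read _ → write X, move +1, go to q0
q0 | XX[Y]XY_   read Y → write _, move +1, go to q0
q0 | XX_[X]Y_   read X → write Y, move -1, go to q2
q2 | XX[_]YY_   read _ → write X, move +1, go to q0
q0 | XXX[Y]Y_   read Y → write _, move +1, go to q0
q0 | XXX_[Y]_   read Y → write _, move +1, go to q0
q0 | XXX__[_]   read _ → write X, move -1, go to q0
q0 | XXX_[_]X   read _ → write X, move -1, go to q0
q0 | XXX[_]XX   read _ → write X, move -1, go to q0
q0 | XX[X]XXX   read X → write Y, move -1, go to q2
q2 | X[X]YXXX
No transition is defined for (q2, X); M halts in state q2.

q2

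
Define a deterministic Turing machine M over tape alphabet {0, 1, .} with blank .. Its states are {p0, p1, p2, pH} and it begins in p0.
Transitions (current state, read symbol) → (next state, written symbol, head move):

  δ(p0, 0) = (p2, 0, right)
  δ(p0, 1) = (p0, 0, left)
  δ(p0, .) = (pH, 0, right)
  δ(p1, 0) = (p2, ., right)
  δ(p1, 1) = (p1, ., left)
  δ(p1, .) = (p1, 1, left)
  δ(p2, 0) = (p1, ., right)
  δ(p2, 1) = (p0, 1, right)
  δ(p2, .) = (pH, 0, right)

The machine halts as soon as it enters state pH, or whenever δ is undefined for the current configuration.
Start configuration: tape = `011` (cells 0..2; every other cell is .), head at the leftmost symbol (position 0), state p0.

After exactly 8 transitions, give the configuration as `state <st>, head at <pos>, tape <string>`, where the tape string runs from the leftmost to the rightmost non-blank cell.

state pH, head at 4, tape 0..0

state=p0 head=0 tape=[0]11..   (p0,0)→(p2,0,right)
state=p2 head=1 tape=0[1]1..   (p2,1)→(p0,1,right)
state=p0 head=2 tape=01[1]..   (p0,1)→(p0,0,left)
state=p0 head=1 tape=0[1]0..   (p0,1)→(p0,0,left)
state=p0 head=0 tape=[0]00..   (p0,0)→(p2,0,right)
state=p2 head=1 tape=0[0]0..   (p2,0)→(p1,.,right)
state=p1 head=2 tape=0.[0]..   (p1,0)→(p2,.,right)
state=p2 head=3 tape=0..[.].   (p2,.)→(pH,0,right)
state=pH head=4 tape=0..0[.]
After 8 steps: state pH, head at 4, tape 0..0.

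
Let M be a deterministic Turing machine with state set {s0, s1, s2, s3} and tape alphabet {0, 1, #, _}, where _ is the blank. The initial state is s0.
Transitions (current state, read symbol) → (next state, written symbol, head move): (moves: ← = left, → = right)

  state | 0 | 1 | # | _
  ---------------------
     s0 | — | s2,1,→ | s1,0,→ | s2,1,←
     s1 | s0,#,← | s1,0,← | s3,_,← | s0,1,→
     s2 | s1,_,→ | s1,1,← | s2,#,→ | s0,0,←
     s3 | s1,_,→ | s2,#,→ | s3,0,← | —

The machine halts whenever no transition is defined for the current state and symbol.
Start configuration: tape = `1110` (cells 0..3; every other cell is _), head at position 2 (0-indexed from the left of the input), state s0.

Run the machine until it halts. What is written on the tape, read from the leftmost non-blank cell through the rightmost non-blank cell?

s0 | _11[1]0__   read 1 → write 1, move →, go to s2
s2 | _111[0]__   read 0 → write _, move →, go to s1
s1 | _111_[_]_   read _ → write 1, move →, go to s0
s0 | _111_1[_]   read _ → write 1, move ←, go to s2
s2 | _111_[1]1   read 1 → write 1, move ←, go to s1
s1 | _111[_]11   read _ → write 1, move →, go to s0
s0 | _1111[1]1   read 1 → write 1, move →, go to s2
s2 | _11111[1]   read 1 → write 1, move ←, go to s1
s1 | _1111[1]1   read 1 → write 0, move ←, go to s1
s1 | _111[1]01   read 1 → write 0, move ←, go to s1
s1 | _11[1]001   read 1 → write 0, move ←, go to s1
s1 | _1[1]0001   read 1 → write 0, move ←, go to s1
s1 | _[1]00001   read 1 → write 0, move ←, go to s1
s1 | [_]000001   read _ → write 1, move →, go to s0
s0 | 1[0]00001
The non-blank tape span at halt is 1000001.

1000001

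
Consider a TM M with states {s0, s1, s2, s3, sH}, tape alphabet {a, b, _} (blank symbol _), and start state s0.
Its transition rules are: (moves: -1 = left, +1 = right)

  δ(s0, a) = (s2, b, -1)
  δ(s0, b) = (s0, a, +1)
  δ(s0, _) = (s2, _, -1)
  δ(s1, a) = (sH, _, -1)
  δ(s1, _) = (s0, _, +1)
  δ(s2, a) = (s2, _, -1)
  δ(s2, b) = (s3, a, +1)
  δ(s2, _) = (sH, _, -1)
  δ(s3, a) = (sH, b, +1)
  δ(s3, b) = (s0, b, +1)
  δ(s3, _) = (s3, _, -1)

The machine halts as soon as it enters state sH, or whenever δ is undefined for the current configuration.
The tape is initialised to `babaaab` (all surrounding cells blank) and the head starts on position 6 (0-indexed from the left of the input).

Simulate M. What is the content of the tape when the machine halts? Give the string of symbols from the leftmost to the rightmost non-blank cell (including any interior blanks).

bab

s0 | babaaa[b]_   read b → write a, move +1, go to s0
s0 | babaaaa[_]   read _ → write _, move -1, go to s2
s2 | babaaa[a]_   read a → write _, move -1, go to s2
s2 | babaa[a]__   read a → write _, move -1, go to s2
s2 | baba[a]___   read a → write _, move -1, go to s2
s2 | bab[a]____   read a → write _, move -1, go to s2
s2 | ba[b]_____   read b → write a, move +1, go to s3
s3 | baa[_]____   read _ → write _, move -1, go to s3
s3 | ba[a]_____   read a → write b, move +1, go to sH
sH | bab[_]____
The non-blank tape span at halt is bab.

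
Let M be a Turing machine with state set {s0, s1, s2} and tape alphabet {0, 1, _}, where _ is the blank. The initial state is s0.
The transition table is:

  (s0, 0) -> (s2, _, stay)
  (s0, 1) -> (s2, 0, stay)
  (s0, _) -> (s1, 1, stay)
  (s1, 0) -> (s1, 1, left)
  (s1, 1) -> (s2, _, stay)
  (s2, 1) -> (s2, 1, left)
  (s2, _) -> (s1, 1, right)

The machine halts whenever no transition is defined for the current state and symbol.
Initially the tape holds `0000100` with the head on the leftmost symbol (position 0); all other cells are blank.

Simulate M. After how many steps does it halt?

state=s0 head=0 tape=[0]000100_   (s0,0)→(s2,_,stay)
state=s2 head=0 tape=[_]000100_   (s2,_)→(s1,1,right)
state=s1 head=1 tape=1[0]00100_   (s1,0)→(s1,1,left)
state=s1 head=0 tape=[1]100100_   (s1,1)→(s2,_,stay)
state=s2 head=0 tape=[_]100100_   (s2,_)→(s1,1,right)
state=s1 head=1 tape=1[1]00100_   (s1,1)→(s2,_,stay)
state=s2 head=1 tape=1[_]00100_   (s2,_)→(s1,1,right)
state=s1 head=2 tape=11[0]0100_   (s1,0)→(s1,1,left)
state=s1 head=1 tape=1[1]10100_   (s1,1)→(s2,_,stay)
state=s2 head=1 tape=1[_]10100_   (s2,_)→(s1,1,right)
state=s1 head=2 tape=11[1]0100_   (s1,1)→(s2,_,stay)
state=s2 head=2 tape=11[_]0100_   (s2,_)→(s1,1,right)
state=s1 head=3 tape=111[0]100_   (s1,0)→(s1,1,left)
state=s1 head=2 tape=11[1]1100_   (s1,1)→(s2,_,stay)
state=s2 head=2 tape=11[_]1100_   (s2,_)→(s1,1,right)
state=s1 head=3 tape=111[1]100_   (s1,1)→(s2,_,stay)
state=s2 head=3 tape=111[_]100_   (s2,_)→(s1,1,right)
state=s1 head=4 tape=1111[1]00_   (s1,1)→(s2,_,stay)
state=s2 head=4 tape=1111[_]00_   (s2,_)→(s1,1,right)
state=s1 head=5 tape=11111[0]0_   (s1,0)→(s1,1,left)
state=s1 head=4 tape=1111[1]10_   (s1,1)→(s2,_,stay)
state=s2 head=4 tape=1111[_]10_   (s2,_)→(s1,1,right)
state=s1 head=5 tape=11111[1]0_   (s1,1)→(s2,_,stay)
state=s2 head=5 tape=11111[_]0_   (s2,_)→(s1,1,right)
state=s1 head=6 tape=111111[0]_   (s1,0)→(s1,1,left)
state=s1 head=5 tape=11111[1]1_   (s1,1)→(s2,_,stay)
state=s2 head=5 tape=11111[_]1_   (s2,_)→(s1,1,right)
state=s1 head=6 tape=111111[1]_   (s1,1)→(s2,_,stay)
state=s2 head=6 tape=111111[_]_   (s2,_)→(s1,1,right)
state=s1 head=7 tape=1111111[_]
M halts after 29 transitions.

29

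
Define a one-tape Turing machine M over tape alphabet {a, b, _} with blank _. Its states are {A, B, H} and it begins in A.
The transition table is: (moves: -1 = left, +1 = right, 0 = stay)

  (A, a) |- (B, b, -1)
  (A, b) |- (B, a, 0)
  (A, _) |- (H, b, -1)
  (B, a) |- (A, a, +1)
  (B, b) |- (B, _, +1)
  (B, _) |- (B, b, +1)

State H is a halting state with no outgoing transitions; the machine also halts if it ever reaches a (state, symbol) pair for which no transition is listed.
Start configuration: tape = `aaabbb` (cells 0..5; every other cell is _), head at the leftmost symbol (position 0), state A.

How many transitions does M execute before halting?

15

A | _[a]aabbb_   read a → write b, move -1, go to B
B | [_]baabbb_   read _ → write b, move +1, go to B
B | b[b]aabbb_   read b → write _, move +1, go to B
B | b_[a]abbb_   read a → write a, move +1, go to A
A | b_a[a]bbb_   read a → write b, move -1, go to B
B | b_[a]bbbb_   read a → write a, move +1, go to A
A | b_a[b]bbb_   read b → write a, move 0, go to B
B | b_a[a]bbb_   read a → write a, move +1, go to A
A | b_aa[b]bb_   read b → write a, move 0, go to B
B | b_aa[a]bb_   read a → write a, move +1, go to A
A | b_aaa[b]b_   read b → write a, move 0, go to B
B | b_aaa[a]b_   read a → write a, move +1, go to A
A | b_aaaa[b]_   read b → write a, move 0, go to B
B | b_aaaa[a]_   read a → write a, move +1, go to A
A | b_aaaaa[_]   read _ → write b, move -1, go to H
H | b_aaaa[a]b
M halts after 15 transitions.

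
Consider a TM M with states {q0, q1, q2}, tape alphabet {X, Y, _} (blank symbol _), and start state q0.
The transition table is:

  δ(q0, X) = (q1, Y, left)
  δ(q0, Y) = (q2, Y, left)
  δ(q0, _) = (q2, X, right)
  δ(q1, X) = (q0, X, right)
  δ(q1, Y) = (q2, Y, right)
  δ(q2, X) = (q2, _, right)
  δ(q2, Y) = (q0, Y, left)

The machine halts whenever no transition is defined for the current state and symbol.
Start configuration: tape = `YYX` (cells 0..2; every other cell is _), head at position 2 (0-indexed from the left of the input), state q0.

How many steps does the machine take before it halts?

state=q0 head=2 tape=__YY[X]   (q0,X)→(q1,Y,left)
state=q1 head=1 tape=__Y[Y]Y   (q1,Y)→(q2,Y,right)
state=q2 head=2 tape=__YY[Y]   (q2,Y)→(q0,Y,left)
state=q0 head=1 tape=__Y[Y]Y   (q0,Y)→(q2,Y,left)
state=q2 head=0 tape=__[Y]YY   (q2,Y)→(q0,Y,left)
state=q0 head=-1 tape=_[_]YYY   (q0,_)→(q2,X,right)
state=q2 head=0 tape=_X[Y]YY   (q2,Y)→(q0,Y,left)
state=q0 head=-1 tape=_[X]YYY   (q0,X)→(q1,Y,left)
state=q1 head=-2 tape=[_]YYYY
M halts after 8 transitions.

8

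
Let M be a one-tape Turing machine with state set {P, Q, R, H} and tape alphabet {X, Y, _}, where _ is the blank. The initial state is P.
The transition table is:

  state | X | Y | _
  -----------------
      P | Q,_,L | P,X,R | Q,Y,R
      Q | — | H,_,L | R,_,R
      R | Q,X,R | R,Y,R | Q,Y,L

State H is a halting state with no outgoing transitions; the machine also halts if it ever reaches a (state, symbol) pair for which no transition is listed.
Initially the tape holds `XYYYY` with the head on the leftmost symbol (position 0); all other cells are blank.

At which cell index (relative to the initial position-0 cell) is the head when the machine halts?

state=P head=0 tape=_[X]YYYY_   (P,X)→(Q,_,L)
state=Q head=-1 tape=[_]_YYYY_   (Q,_)→(R,_,R)
state=R head=0 tape=_[_]YYYY_   (R,_)→(Q,Y,L)
state=Q head=-1 tape=[_]YYYYY_   (Q,_)→(R,_,R)
state=R head=0 tape=_[Y]YYYY_   (R,Y)→(R,Y,R)
state=R head=1 tape=_Y[Y]YYY_   (R,Y)→(R,Y,R)
state=R head=2 tape=_YY[Y]YY_   (R,Y)→(R,Y,R)
state=R head=3 tape=_YYY[Y]Y_   (R,Y)→(R,Y,R)
state=R head=4 tape=_YYYY[Y]_   (R,Y)→(R,Y,R)
state=R head=5 tape=_YYYYY[_]   (R,_)→(Q,Y,L)
state=Q head=4 tape=_YYYY[Y]Y   (Q,Y)→(H,_,L)
state=H head=3 tape=_YYY[Y]_Y
At halt the head is at cell 3.

3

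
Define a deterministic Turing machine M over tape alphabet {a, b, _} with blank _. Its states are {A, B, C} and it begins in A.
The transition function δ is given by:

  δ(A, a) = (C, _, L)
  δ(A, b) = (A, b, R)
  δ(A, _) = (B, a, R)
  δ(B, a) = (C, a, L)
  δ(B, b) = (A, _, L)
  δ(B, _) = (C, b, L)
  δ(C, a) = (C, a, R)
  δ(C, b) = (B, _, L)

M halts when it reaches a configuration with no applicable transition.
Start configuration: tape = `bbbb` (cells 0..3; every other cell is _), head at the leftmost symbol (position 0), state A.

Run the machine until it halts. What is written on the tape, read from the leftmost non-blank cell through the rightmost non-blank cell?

a__a_a

A | __[b]bbb__   read b → write b, move R, go to A
A | __b[b]bb__   read b → write b, move R, go to A
A | __bb[b]b__   read b → write b, move R, go to A
A | __bbb[b]__   read b → write b, move R, go to A
A | __bbbb[_]_   read _ → write a, move R, go to B
B | __bbbba[_]   read _ → write b, move L, go to C
C | __bbbb[a]b   read a → write a, move R, go to C
C | __bbbba[b]   read b → write _, move L, go to B
B | __bbbb[a]_   read a → write a, move L, go to C
C | __bbb[b]a_   read b → write _, move L, go to B
B | __bb[b]_a_   read b → write _, move L, go to A
A | __b[b]__a_   read b → write b, move R, go to A
A | __bb[_]_a_   read _ → write a, move R, go to B
B | __bba[_]a_   read _ → write b, move L, go to C
C | __bb[a]ba_   read a → write a, move R, go to C
C | __bba[b]a_   read b → write _, move L, go to B
B | __bb[a]_a_   read a → write a, move L, go to C
C | __b[b]a_a_   read b → write _, move L, go to B
B | __[b]_a_a_   read b → write _, move L, go to A
A | _[_]__a_a_   read _ → write a, move R, go to B
B | _a[_]_a_a_   read _ → write b, move L, go to C
C | _[a]b_a_a_   read a → write a, move R, go to C
C | _a[b]_a_a_   read b → write _, move L, go to B
B | _[a]__a_a_   read a → write a, move L, go to C
C | [_]a__a_a_
The non-blank tape span at halt is a__a_a.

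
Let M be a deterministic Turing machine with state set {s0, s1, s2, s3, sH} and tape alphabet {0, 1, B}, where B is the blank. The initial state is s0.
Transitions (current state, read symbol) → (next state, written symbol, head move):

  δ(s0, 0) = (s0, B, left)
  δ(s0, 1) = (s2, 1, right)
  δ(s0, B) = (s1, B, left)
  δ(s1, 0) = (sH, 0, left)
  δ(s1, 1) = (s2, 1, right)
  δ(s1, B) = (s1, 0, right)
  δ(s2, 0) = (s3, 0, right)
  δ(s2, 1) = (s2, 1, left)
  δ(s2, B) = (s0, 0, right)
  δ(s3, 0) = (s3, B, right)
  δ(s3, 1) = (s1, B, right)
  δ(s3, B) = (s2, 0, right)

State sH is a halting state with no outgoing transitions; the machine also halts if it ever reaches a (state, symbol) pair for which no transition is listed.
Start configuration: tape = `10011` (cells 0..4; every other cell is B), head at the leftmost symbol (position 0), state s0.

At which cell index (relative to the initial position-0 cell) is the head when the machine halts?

s0 | [1]0011BB   read 1 → write 1, move right, go to s2
s2 | 1[0]011BB   read 0 → write 0, move right, go to s3
s3 | 10[0]11BB   read 0 → write B, move right, go to s3
s3 | 10B[1]1BB   read 1 → write B, move right, go to s1
s1 | 10BB[1]BB   read 1 → write 1, move right, go to s2
s2 | 10BB1[B]B   read B → write 0, move right, go to s0
s0 | 10BB10[B]   read B → write B, move left, go to s1
s1 | 10BB1[0]B   read 0 → write 0, move left, go to sH
sH | 10BB[1]0B
At halt the head is at cell 4.

4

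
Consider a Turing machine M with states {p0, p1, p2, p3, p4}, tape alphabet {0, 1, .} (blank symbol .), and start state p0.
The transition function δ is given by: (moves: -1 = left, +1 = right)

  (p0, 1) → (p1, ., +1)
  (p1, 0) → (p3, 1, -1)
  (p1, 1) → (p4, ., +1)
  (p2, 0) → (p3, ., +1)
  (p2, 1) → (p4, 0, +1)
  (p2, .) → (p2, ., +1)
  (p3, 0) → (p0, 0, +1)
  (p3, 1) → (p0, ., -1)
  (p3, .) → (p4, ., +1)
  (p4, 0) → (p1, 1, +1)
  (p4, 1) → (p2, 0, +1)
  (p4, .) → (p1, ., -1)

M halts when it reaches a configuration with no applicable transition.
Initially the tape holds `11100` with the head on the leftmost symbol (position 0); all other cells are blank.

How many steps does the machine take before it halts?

5

p0 | [1]1100.   read 1 → write ., move +1, go to p1
p1 | .[1]100.   read 1 → write ., move +1, go to p4
p4 | ..[1]00.   read 1 → write 0, move +1, go to p2
p2 | ..0[0]0.   read 0 → write ., move +1, go to p3
p3 | ..0.[0].   read 0 → write 0, move +1, go to p0
p0 | ..0.0[.]
M halts after 5 transitions.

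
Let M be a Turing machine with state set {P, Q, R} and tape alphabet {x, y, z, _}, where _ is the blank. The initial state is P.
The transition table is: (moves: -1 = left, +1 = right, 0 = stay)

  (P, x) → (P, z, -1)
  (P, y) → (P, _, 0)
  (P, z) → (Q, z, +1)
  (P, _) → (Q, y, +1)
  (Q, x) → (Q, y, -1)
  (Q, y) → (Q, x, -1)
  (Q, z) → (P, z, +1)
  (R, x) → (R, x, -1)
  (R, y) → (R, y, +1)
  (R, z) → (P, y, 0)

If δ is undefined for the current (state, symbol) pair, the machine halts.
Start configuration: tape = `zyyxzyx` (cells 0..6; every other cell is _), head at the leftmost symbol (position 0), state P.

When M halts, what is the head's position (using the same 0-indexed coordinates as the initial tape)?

7

state=P head=0 tape=[z]yyxzyx_   (P,z)→(Q,z,+1)
state=Q head=1 tape=z[y]yxzyx_   (Q,y)→(Q,x,-1)
state=Q head=0 tape=[z]xyxzyx_   (Q,z)→(P,z,+1)
state=P head=1 tape=z[x]yxzyx_   (P,x)→(P,z,-1)
state=P head=0 tape=[z]zyxzyx_   (P,z)→(Q,z,+1)
state=Q head=1 tape=z[z]yxzyx_   (Q,z)→(P,z,+1)
state=P head=2 tape=zz[y]xzyx_   (P,y)→(P,_,0)
state=P head=2 tape=zz[_]xzyx_   (P,_)→(Q,y,+1)
state=Q head=3 tape=zzy[x]zyx_   (Q,x)→(Q,y,-1)
state=Q head=2 tape=zz[y]yzyx_   (Q,y)→(Q,x,-1)
state=Q head=1 tape=z[z]xyzyx_   (Q,z)→(P,z,+1)
state=P head=2 tape=zz[x]yzyx_   (P,x)→(P,z,-1)
state=P head=1 tape=z[z]zyzyx_   (P,z)→(Q,z,+1)
state=Q head=2 tape=zz[z]yzyx_   (Q,z)→(P,z,+1)
state=P head=3 tape=zzz[y]zyx_   (P,y)→(P,_,0)
state=P head=3 tape=zzz[_]zyx_   (P,_)→(Q,y,+1)
state=Q head=4 tape=zzzy[z]yx_   (Q,z)→(P,z,+1)
state=P head=5 tape=zzzyz[y]x_   (P,y)→(P,_,0)
state=P head=5 tape=zzzyz[_]x_   (P,_)→(Q,y,+1)
state=Q head=6 tape=zzzyzy[x]_   (Q,x)→(Q,y,-1)
state=Q head=5 tape=zzzyz[y]y_   (Q,y)→(Q,x,-1)
state=Q head=4 tape=zzzy[z]xy_   (Q,z)→(P,z,+1)
state=P head=5 tape=zzzyz[x]y_   (P,x)→(P,z,-1)
state=P head=4 tape=zzzy[z]zy_   (P,z)→(Q,z,+1)
state=Q head=5 tape=zzzyz[z]y_   (Q,z)→(P,z,+1)
state=P head=6 tape=zzzyzz[y]_   (P,y)→(P,_,0)
state=P head=6 tape=zzzyzz[_]_   (P,_)→(Q,y,+1)
state=Q head=7 tape=zzzyzzy[_]
At halt the head is at cell 7.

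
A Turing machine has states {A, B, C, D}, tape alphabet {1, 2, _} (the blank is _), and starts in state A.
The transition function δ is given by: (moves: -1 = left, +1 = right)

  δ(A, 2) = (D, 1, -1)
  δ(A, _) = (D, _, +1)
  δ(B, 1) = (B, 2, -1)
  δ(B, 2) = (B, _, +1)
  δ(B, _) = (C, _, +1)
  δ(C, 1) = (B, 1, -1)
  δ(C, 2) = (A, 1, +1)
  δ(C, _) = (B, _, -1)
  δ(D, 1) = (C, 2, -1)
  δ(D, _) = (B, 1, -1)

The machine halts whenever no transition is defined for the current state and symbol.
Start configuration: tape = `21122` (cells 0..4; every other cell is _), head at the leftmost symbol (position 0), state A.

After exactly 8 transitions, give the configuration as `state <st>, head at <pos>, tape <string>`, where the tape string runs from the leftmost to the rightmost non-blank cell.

state=A head=0 tape=__[2]1122   (A,2)→(D,1,-1)
state=D head=-1 tape=_[_]11122   (D,_)→(B,1,-1)
state=B head=-2 tape=[_]111122   (B,_)→(C,_,+1)
state=C head=-1 tape=_[1]11122   (C,1)→(B,1,-1)
state=B head=-2 tape=[_]111122   (B,_)→(C,_,+1)
state=C head=-1 tape=_[1]11122   (C,1)→(B,1,-1)
state=B head=-2 tape=[_]111122   (B,_)→(C,_,+1)
state=C head=-1 tape=_[1]11122   (C,1)→(B,1,-1)
state=B head=-2 tape=[_]111122
After 8 steps: state B, head at -2, tape 111122.

state B, head at -2, tape 111122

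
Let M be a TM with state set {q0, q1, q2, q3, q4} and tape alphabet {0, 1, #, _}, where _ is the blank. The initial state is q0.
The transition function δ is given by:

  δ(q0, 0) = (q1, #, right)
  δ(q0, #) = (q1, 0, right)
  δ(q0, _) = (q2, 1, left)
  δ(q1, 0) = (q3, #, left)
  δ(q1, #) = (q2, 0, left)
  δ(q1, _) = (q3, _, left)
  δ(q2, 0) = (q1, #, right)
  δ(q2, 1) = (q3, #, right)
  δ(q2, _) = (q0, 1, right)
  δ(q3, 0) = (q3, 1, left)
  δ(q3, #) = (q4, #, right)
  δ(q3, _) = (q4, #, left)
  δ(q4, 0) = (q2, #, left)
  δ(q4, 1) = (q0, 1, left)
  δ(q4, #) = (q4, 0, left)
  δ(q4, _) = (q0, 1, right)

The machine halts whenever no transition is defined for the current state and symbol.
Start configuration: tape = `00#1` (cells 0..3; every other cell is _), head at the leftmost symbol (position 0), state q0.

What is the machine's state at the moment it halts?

state=q0 head=0 tape=___[0]0#1   (q0,0)→(q1,#,right)
state=q1 head=1 tape=___#[0]#1   (q1,0)→(q3,#,left)
state=q3 head=0 tape=___[#]##1   (q3,#)→(q4,#,right)
state=q4 head=1 tape=___#[#]#1   (q4,#)→(q4,0,left)
state=q4 head=0 tape=___[#]0#1   (q4,#)→(q4,0,left)
state=q4 head=-1 tape=__[_]00#1   (q4,_)→(q0,1,right)
state=q0 head=0 tape=__1[0]0#1   (q0,0)→(q1,#,right)
state=q1 head=1 tape=__1#[0]#1   (q1,0)→(q3,#,left)
state=q3 head=0 tape=__1[#]##1   (q3,#)→(q4,#,right)
state=q4 head=1 tape=__1#[#]#1   (q4,#)→(q4,0,left)
state=q4 head=0 tape=__1[#]0#1   (q4,#)→(q4,0,left)
state=q4 head=-1 tape=__[1]00#1   (q4,1)→(q0,1,left)
state=q0 head=-2 tape=_[_]100#1   (q0,_)→(q2,1,left)
state=q2 head=-3 tape=[_]1100#1   (q2,_)→(q0,1,right)
state=q0 head=-2 tape=1[1]100#1
No transition is defined for (q0, 1); M halts in state q0.

q0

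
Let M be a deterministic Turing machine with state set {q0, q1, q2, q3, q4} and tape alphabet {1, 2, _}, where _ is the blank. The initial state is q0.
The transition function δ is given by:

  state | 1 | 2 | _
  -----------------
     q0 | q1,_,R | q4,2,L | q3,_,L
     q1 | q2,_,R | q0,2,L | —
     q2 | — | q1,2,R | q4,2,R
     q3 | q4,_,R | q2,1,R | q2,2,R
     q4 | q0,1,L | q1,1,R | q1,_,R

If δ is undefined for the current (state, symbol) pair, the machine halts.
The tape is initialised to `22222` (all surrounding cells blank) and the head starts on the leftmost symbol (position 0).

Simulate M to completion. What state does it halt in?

q0 | __[2]2222_   read 2 → write 2, move L, go to q4
q4 | _[_]22222_   read _ → write _, move R, go to q1
q1 | __[2]2222_   read 2 → write 2, move L, go to q0
q0 | _[_]22222_   read _ → write _, move L, go to q3
q3 | [_]_22222_   read _ → write 2, move R, go to q2
q2 | 2[_]22222_   read _ → write 2, move R, go to q4
q4 | 22[2]2222_   read 2 → write 1, move R, go to q1
q1 | 221[2]222_   read 2 → write 2, move L, go to q0
q0 | 22[1]2222_   read 1 → write _, move R, go to q1
q1 | 22_[2]222_   read 2 → write 2, move L, go to q0
q0 | 22[_]2222_   read _ → write _, move L, go to q3
q3 | 2[2]_2222_   read 2 → write 1, move R, go to q2
q2 | 21[_]2222_   read _ → write 2, move R, go to q4
q4 | 212[2]222_   read 2 → write 1, move R, go to q1
q1 | 2121[2]22_   read 2 → write 2, move L, go to q0
q0 | 212[1]222_   read 1 → write _, move R, go to q1
q1 | 212_[2]22_   read 2 → write 2, move L, go to q0
q0 | 212[_]222_   read _ → write _, move L, go to q3
q3 | 21[2]_222_   read 2 → write 1, move R, go to q2
q2 | 211[_]222_   read _ → write 2, move R, go to q4
q4 | 2112[2]22_   read 2 → write 1, move R, go to q1
q1 | 21121[2]2_   read 2 → write 2, move L, go to q0
q0 | 2112[1]22_   read 1 → write _, move R, go to q1
q1 | 2112_[2]2_   read 2 → write 2, move L, go to q0
q0 | 2112[_]22_   read _ → write _, move L, go to q3
q3 | 211[2]_22_   read 2 → write 1, move R, go to q2
q2 | 2111[_]22_   read _ → write 2, move R, go to q4
q4 | 21112[2]2_   read 2 → write 1, move R, go to q1
q1 | 211121[2]_   read 2 → write 2, move L, go to q0
q0 | 21112[1]2_   read 1 → write _, move R, go to q1
q1 | 21112_[2]_   read 2 → write 2, move L, go to q0
q0 | 21112[_]2_   read _ → write _, move L, go to q3
q3 | 2111[2]_2_   read 2 → write 1, move R, go to q2
q2 | 21111[_]2_   read _ → write 2, move R, go to q4
q4 | 211112[2]_   read 2 → write 1, move R, go to q1
q1 | 2111121[_]
No transition is defined for (q1, _); M halts in state q1.

q1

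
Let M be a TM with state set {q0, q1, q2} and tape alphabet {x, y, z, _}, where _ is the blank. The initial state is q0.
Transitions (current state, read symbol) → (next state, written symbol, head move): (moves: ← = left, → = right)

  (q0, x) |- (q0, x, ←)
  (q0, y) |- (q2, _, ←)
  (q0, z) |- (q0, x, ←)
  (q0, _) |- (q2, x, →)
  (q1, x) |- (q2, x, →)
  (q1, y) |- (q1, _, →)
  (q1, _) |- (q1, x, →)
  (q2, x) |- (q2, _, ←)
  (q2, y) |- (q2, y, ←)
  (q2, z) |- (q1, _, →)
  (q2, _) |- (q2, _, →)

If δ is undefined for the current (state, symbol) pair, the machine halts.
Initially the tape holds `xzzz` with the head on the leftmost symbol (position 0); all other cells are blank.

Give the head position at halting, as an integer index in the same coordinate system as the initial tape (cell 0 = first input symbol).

state=q0 head=0 tape=__[x]zzz   (q0,x)→(q0,x,←)
state=q0 head=-1 tape=_[_]xzzz   (q0,_)→(q2,x,→)
state=q2 head=0 tape=_x[x]zzz   (q2,x)→(q2,_,←)
state=q2 head=-1 tape=_[x]_zzz   (q2,x)→(q2,_,←)
state=q2 head=-2 tape=[_]__zzz   (q2,_)→(q2,_,→)
state=q2 head=-1 tape=_[_]_zzz   (q2,_)→(q2,_,→)
state=q2 head=0 tape=__[_]zzz   (q2,_)→(q2,_,→)
state=q2 head=1 tape=___[z]zz   (q2,z)→(q1,_,→)
state=q1 head=2 tape=____[z]z
At halt the head is at cell 2.

2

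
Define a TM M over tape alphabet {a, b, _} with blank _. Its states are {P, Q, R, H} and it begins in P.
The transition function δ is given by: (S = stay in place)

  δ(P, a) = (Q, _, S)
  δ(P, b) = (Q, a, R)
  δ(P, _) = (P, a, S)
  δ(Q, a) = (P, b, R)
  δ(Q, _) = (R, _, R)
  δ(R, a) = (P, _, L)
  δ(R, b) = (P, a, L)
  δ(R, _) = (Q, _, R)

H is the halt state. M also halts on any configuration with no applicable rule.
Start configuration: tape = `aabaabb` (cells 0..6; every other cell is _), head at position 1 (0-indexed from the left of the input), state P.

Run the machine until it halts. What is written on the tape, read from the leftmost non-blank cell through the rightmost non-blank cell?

a__b__b

P | a[a]baabb   read a → write _, move S, go to Q
Q | a[_]baabb   read _ → write _, move R, go to R
R | a_[b]aabb   read b → write a, move L, go to P
P | a[_]aaabb   read _ → write a, move S, go to P
P | a[a]aaabb   read a → write _, move S, go to Q
Q | a[_]aaabb   read _ → write _, move R, go to R
R | a_[a]aabb   read a → write _, move L, go to P
P | a[_]_aabb   read _ → write a, move S, go to P
P | a[a]_aabb   read a → write _, move S, go to Q
Q | a[_]_aabb   read _ → write _, move R, go to R
R | a_[_]aabb   read _ → write _, move R, go to Q
Q | a__[a]abb   read a → write b, move R, go to P
P | a__b[a]bb   read a → write _, move S, go to Q
Q | a__b[_]bb   read _ → write _, move R, go to R
R | a__b_[b]b   read b → write a, move L, go to P
P | a__b[_]ab   read _ → write a, move S, go to P
P | a__b[a]ab   read a → write _, move S, go to Q
Q | a__b[_]ab   read _ → write _, move R, go to R
R | a__b_[a]b   read a → write _, move L, go to P
P | a__b[_]_b   read _ → write a, move S, go to P
P | a__b[a]_b   read a → write _, move S, go to Q
Q | a__b[_]_b   read _ → write _, move R, go to R
R | a__b_[_]b   read _ → write _, move R, go to Q
Q | a__b__[b]
The non-blank tape span at halt is a__b__b.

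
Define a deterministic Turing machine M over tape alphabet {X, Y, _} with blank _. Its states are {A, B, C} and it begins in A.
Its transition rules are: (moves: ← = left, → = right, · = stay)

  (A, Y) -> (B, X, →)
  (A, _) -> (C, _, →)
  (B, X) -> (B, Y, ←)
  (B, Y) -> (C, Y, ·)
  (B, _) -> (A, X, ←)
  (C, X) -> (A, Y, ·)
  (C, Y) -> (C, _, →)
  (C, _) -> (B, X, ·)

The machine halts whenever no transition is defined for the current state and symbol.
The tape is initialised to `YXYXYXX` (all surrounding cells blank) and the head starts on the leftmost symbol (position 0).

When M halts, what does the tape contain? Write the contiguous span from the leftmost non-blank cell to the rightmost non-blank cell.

state=A head=0 tape=__[Y]XYXYXX   (A,Y)→(B,X,→)
state=B head=1 tape=__X[X]YXYXX   (B,X)→(B,Y,←)
state=B head=0 tape=__[X]YYXYXX   (B,X)→(B,Y,←)
state=B head=-1 tape=_[_]YYYXYXX   (B,_)→(A,X,←)
state=A head=-2 tape=[_]XYYYXYXX   (A,_)→(C,_,→)
state=C head=-1 tape=_[X]YYYXYXX   (C,X)→(A,Y,·)
state=A head=-1 tape=_[Y]YYYXYXX   (A,Y)→(B,X,→)
state=B head=0 tape=_X[Y]YYXYXX   (B,Y)→(C,Y,·)
state=C head=0 tape=_X[Y]YYXYXX   (C,Y)→(C,_,→)
state=C head=1 tape=_X_[Y]YXYXX   (C,Y)→(C,_,→)
state=C head=2 tape=_X__[Y]XYXX   (C,Y)→(C,_,→)
state=C head=3 tape=_X___[X]YXX   (C,X)→(A,Y,·)
state=A head=3 tape=_X___[Y]YXX   (A,Y)→(B,X,→)
state=B head=4 tape=_X___X[Y]XX   (B,Y)→(C,Y,·)
state=C head=4 tape=_X___X[Y]XX   (C,Y)→(C,_,→)
state=C head=5 tape=_X___X_[X]X   (C,X)→(A,Y,·)
state=A head=5 tape=_X___X_[Y]X   (A,Y)→(B,X,→)
state=B head=6 tape=_X___X_X[X]   (B,X)→(B,Y,←)
state=B head=5 tape=_X___X_[X]Y   (B,X)→(B,Y,←)
state=B head=4 tape=_X___X[_]YY   (B,_)→(A,X,←)
state=A head=3 tape=_X___[X]XYY
The non-blank tape span at halt is X___XXYY.

X___XXYY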